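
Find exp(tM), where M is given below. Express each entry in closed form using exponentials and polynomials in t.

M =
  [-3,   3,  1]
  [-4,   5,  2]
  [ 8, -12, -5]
e^{tM} =
  [-2*t*exp(-t) + exp(-t), 3*t*exp(-t), t*exp(-t)]
  [-4*t*exp(-t), 6*t*exp(-t) + exp(-t), 2*t*exp(-t)]
  [8*t*exp(-t), -12*t*exp(-t), -4*t*exp(-t) + exp(-t)]

Strategy: write M = P · J · P⁻¹ where J is a Jordan canonical form, so e^{tM} = P · e^{tJ} · P⁻¹, and e^{tJ} can be computed block-by-block.

M has Jordan form
J =
  [-1,  1,  0]
  [ 0, -1,  0]
  [ 0,  0, -1]
(up to reordering of blocks).

Per-block formulas:
  For a 1×1 block at λ = -1: exp(t · [-1]) = [e^(-1t)].
  For a 2×2 Jordan block J_2(-1): exp(t · J_2(-1)) = e^(-1t)·(I + t·N), where N is the 2×2 nilpotent shift.

After assembling e^{tJ} and conjugating by P, we get:

e^{tM} =
  [-2*t*exp(-t) + exp(-t), 3*t*exp(-t), t*exp(-t)]
  [-4*t*exp(-t), 6*t*exp(-t) + exp(-t), 2*t*exp(-t)]
  [8*t*exp(-t), -12*t*exp(-t), -4*t*exp(-t) + exp(-t)]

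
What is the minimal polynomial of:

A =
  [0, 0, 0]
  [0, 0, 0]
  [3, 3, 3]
x^2 - 3*x

The characteristic polynomial is χ_A(x) = x^2*(x - 3), so the eigenvalues are known. The minimal polynomial is
  m_A(x) = Π_λ (x − λ)^{k_λ}
where k_λ is the size of the *largest* Jordan block for λ (equivalently, the smallest k with (A − λI)^k v = 0 for every generalised eigenvector v of λ).

  λ = 0: largest Jordan block has size 1, contributing (x − 0)
  λ = 3: largest Jordan block has size 1, contributing (x − 3)

So m_A(x) = x*(x - 3) = x^2 - 3*x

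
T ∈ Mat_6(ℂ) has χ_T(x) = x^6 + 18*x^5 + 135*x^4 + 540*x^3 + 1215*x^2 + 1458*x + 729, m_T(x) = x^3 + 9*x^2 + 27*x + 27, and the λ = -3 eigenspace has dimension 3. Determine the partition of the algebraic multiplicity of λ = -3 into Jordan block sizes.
Block sizes for λ = -3: [3, 2, 1]

Step 1 — from the characteristic polynomial, algebraic multiplicity of λ = -3 is 6. From dim ker(T − (-3)·I) = 3, there are exactly 3 Jordan blocks for λ = -3.
Step 2 — from the minimal polynomial, the factor (x + 3)^3 tells us the largest block for λ = -3 has size 3.
Step 3 — with total size 6, 3 blocks, and largest block 3, the block sizes (in nonincreasing order) are [3, 2, 1].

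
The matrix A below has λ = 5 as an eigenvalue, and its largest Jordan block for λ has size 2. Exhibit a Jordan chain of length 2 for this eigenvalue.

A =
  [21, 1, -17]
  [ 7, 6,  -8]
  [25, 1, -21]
A Jordan chain for λ = 5 of length 2:
v_1 = (1, 1, 1)ᵀ
v_2 = (0, 1, 0)ᵀ

Let N = A − (5)·I. We want v_2 with N^2 v_2 = 0 but N^1 v_2 ≠ 0; then v_{j-1} := N · v_j for j = 2, …, 2.

Pick v_2 = (0, 1, 0)ᵀ.
Then v_1 = N · v_2 = (1, 1, 1)ᵀ.

Sanity check: (A − (5)·I) v_1 = (0, 0, 0)ᵀ = 0. ✓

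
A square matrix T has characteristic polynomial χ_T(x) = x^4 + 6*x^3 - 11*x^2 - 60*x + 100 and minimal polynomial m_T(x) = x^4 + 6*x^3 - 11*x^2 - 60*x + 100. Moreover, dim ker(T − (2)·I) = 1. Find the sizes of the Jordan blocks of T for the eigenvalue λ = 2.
Block sizes for λ = 2: [2]

Step 1 — from the characteristic polynomial, algebraic multiplicity of λ = 2 is 2. From dim ker(T − (2)·I) = 1, there are exactly 1 Jordan blocks for λ = 2.
Step 2 — from the minimal polynomial, the factor (x − 2)^2 tells us the largest block for λ = 2 has size 2.
Step 3 — with total size 2, 1 blocks, and largest block 2, the block sizes (in nonincreasing order) are [2].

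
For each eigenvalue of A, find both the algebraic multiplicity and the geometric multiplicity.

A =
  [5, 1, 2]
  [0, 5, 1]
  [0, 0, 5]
λ = 5: alg = 3, geom = 1

Step 1 — factor the characteristic polynomial to read off the algebraic multiplicities:
  χ_A(x) = (x - 5)^3

Step 2 — compute geometric multiplicities via the rank-nullity identity g(λ) = n − rank(A − λI):
  rank(A − (5)·I) = 2, so dim ker(A − (5)·I) = n − 2 = 1

Summary:
  λ = 5: algebraic multiplicity = 3, geometric multiplicity = 1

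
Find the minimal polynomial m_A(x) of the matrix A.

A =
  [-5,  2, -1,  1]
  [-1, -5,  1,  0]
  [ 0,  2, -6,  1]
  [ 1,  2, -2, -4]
x^3 + 15*x^2 + 75*x + 125

The characteristic polynomial is χ_A(x) = (x + 5)^4, so the eigenvalues are known. The minimal polynomial is
  m_A(x) = Π_λ (x − λ)^{k_λ}
where k_λ is the size of the *largest* Jordan block for λ (equivalently, the smallest k with (A − λI)^k v = 0 for every generalised eigenvector v of λ).

  λ = -5: largest Jordan block has size 3, contributing (x + 5)^3

So m_A(x) = (x + 5)^3 = x^3 + 15*x^2 + 75*x + 125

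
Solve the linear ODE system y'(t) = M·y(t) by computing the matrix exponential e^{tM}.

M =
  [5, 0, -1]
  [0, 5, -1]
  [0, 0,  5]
e^{tM} =
  [exp(5*t), 0, -t*exp(5*t)]
  [0, exp(5*t), -t*exp(5*t)]
  [0, 0, exp(5*t)]

Strategy: write M = P · J · P⁻¹ where J is a Jordan canonical form, so e^{tM} = P · e^{tJ} · P⁻¹, and e^{tJ} can be computed block-by-block.

M has Jordan form
J =
  [5, 1, 0]
  [0, 5, 0]
  [0, 0, 5]
(up to reordering of blocks).

Per-block formulas:
  For a 2×2 Jordan block J_2(5): exp(t · J_2(5)) = e^(5t)·(I + t·N), where N is the 2×2 nilpotent shift.
  For a 1×1 block at λ = 5: exp(t · [5]) = [e^(5t)].

After assembling e^{tJ} and conjugating by P, we get:

e^{tM} =
  [exp(5*t), 0, -t*exp(5*t)]
  [0, exp(5*t), -t*exp(5*t)]
  [0, 0, exp(5*t)]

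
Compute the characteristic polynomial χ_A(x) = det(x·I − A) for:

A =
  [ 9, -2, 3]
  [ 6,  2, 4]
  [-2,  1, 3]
x^3 - 14*x^2 + 65*x - 100

Expanding det(x·I − A) (e.g. by cofactor expansion or by noting that A is similar to its Jordan form J, which has the same characteristic polynomial as A) gives
  χ_A(x) = x^3 - 14*x^2 + 65*x - 100
which factors as (x - 5)^2*(x - 4). The eigenvalues (with algebraic multiplicities) are λ = 4 with multiplicity 1, λ = 5 with multiplicity 2.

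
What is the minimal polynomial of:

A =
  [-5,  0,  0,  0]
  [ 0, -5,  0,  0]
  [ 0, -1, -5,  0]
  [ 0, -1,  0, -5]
x^2 + 10*x + 25

The characteristic polynomial is χ_A(x) = (x + 5)^4, so the eigenvalues are known. The minimal polynomial is
  m_A(x) = Π_λ (x − λ)^{k_λ}
where k_λ is the size of the *largest* Jordan block for λ (equivalently, the smallest k with (A − λI)^k v = 0 for every generalised eigenvector v of λ).

  λ = -5: largest Jordan block has size 2, contributing (x + 5)^2

So m_A(x) = (x + 5)^2 = x^2 + 10*x + 25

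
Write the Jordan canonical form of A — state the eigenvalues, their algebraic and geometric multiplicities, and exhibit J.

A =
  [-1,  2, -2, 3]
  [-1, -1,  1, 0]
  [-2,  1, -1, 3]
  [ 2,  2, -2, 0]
J_1(-3) ⊕ J_2(0) ⊕ J_1(0)

The characteristic polynomial is
  det(x·I − A) = x^4 + 3*x^3 = x^3*(x + 3)

Eigenvalues and multiplicities (the geometric multiplicity of λ is n − rank(A − λI), which equals the number of Jordan blocks for λ):
  λ = -3: algebraic multiplicity = 1, geometric multiplicity = 1
  λ = 0: algebraic multiplicity = 3, geometric multiplicity = 2

Determining the block sizes for each eigenvalue:
  λ = -3: one block (gm = 1), so the single block has size am = 1 → block sizes [1]
  λ = 0: 2 blocks summing to 3 forces exactly one block of size 2 and the rest size 1 → block sizes [2, 1]

Assembling the blocks gives a Jordan form
J =
  [-3, 0, 0, 0]
  [ 0, 0, 1, 0]
  [ 0, 0, 0, 0]
  [ 0, 0, 0, 0]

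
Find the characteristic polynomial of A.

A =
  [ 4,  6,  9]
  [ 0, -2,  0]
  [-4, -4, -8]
x^3 + 6*x^2 + 12*x + 8

Expanding det(x·I − A) (e.g. by cofactor expansion or by noting that A is similar to its Jordan form J, which has the same characteristic polynomial as A) gives
  χ_A(x) = x^3 + 6*x^2 + 12*x + 8
which factors as (x + 2)^3. The eigenvalues (with algebraic multiplicities) are λ = -2 with multiplicity 3.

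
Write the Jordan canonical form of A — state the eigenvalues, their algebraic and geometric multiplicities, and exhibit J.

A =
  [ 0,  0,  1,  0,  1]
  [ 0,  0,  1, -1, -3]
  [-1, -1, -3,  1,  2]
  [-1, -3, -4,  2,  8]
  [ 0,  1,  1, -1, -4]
J_2(-1) ⊕ J_2(-1) ⊕ J_1(-1)

The characteristic polynomial is
  det(x·I − A) = x^5 + 5*x^4 + 10*x^3 + 10*x^2 + 5*x + 1 = (x + 1)^5

Eigenvalues and multiplicities (the geometric multiplicity of λ is n − rank(A − λI), which equals the number of Jordan blocks for λ):
  λ = -1: algebraic multiplicity = 5, geometric multiplicity = 3

Determining the block sizes for each eigenvalue:
  λ = -1: with am = 5 and gm = 3, the partition is not yet determined (e.g. several partitions of 5 into 3 parts exist). Let N = A − (-1)·I. Computing rank(N^1) = 2, rank(N^2) = 0; the number of blocks of size ≥ j is rank(N^{j−1}) − rank(N^j), giving [3, 2]. So we have 2 block(s) of size 2, 1 block(s) of size 1 → block sizes [2, 2, 1]

Assembling the blocks gives a Jordan form
J =
  [-1,  1,  0,  0,  0]
  [ 0, -1,  0,  0,  0]
  [ 0,  0, -1,  1,  0]
  [ 0,  0,  0, -1,  0]
  [ 0,  0,  0,  0, -1]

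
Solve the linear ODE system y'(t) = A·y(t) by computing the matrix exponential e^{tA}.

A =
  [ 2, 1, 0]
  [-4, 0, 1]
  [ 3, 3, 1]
e^{tA} =
  [-3*t^2*exp(t)/2 + t*exp(t) + exp(t), t*exp(t), t^2*exp(t)/2]
  [3*t^2*exp(t)/2 - 4*t*exp(t), -t*exp(t) + exp(t), -t^2*exp(t)/2 + t*exp(t)]
  [-9*t^2*exp(t)/2 + 3*t*exp(t), 3*t*exp(t), 3*t^2*exp(t)/2 + exp(t)]

Strategy: write A = P · J · P⁻¹ where J is a Jordan canonical form, so e^{tA} = P · e^{tJ} · P⁻¹, and e^{tJ} can be computed block-by-block.

A has Jordan form
J =
  [1, 1, 0]
  [0, 1, 1]
  [0, 0, 1]
(up to reordering of blocks).

Per-block formulas:
  For a 3×3 Jordan block J_3(1): exp(t · J_3(1)) = e^(1t)·(I + t·N + (t^2/2)·N^2), where N is the 3×3 nilpotent shift.

After assembling e^{tJ} and conjugating by P, we get:

e^{tA} =
  [-3*t^2*exp(t)/2 + t*exp(t) + exp(t), t*exp(t), t^2*exp(t)/2]
  [3*t^2*exp(t)/2 - 4*t*exp(t), -t*exp(t) + exp(t), -t^2*exp(t)/2 + t*exp(t)]
  [-9*t^2*exp(t)/2 + 3*t*exp(t), 3*t*exp(t), 3*t^2*exp(t)/2 + exp(t)]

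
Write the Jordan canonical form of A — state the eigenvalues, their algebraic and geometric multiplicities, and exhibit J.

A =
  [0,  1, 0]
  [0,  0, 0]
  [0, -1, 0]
J_2(0) ⊕ J_1(0)

The characteristic polynomial is
  det(x·I − A) = x^3

Eigenvalues and multiplicities (the geometric multiplicity of λ is n − rank(A − λI), which equals the number of Jordan blocks for λ):
  λ = 0: algebraic multiplicity = 3, geometric multiplicity = 2

Determining the block sizes for each eigenvalue:
  λ = 0: 2 blocks summing to 3 forces exactly one block of size 2 and the rest size 1 → block sizes [2, 1]

Assembling the blocks gives a Jordan form
J =
  [0, 1, 0]
  [0, 0, 0]
  [0, 0, 0]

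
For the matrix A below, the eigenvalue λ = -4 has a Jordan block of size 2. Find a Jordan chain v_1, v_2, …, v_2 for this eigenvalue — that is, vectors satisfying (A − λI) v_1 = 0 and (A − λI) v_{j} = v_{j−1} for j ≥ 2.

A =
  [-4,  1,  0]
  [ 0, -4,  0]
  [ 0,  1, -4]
A Jordan chain for λ = -4 of length 2:
v_1 = (1, 0, 1)ᵀ
v_2 = (0, 1, 0)ᵀ

Let N = A − (-4)·I. We want v_2 with N^2 v_2 = 0 but N^1 v_2 ≠ 0; then v_{j-1} := N · v_j for j = 2, …, 2.

Pick v_2 = (0, 1, 0)ᵀ.
Then v_1 = N · v_2 = (1, 0, 1)ᵀ.

Sanity check: (A − (-4)·I) v_1 = (0, 0, 0)ᵀ = 0. ✓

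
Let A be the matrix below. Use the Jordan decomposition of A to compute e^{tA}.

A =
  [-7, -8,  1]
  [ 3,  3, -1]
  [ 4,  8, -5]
e^{tA} =
  [-2*t^2*exp(-3*t) - 4*t*exp(-3*t) + exp(-3*t), -4*t^2*exp(-3*t) - 8*t*exp(-3*t), t^2*exp(-3*t) + t*exp(-3*t)]
  [t^2*exp(-3*t) + 3*t*exp(-3*t), 2*t^2*exp(-3*t) + 6*t*exp(-3*t) + exp(-3*t), -t^2*exp(-3*t)/2 - t*exp(-3*t)]
  [4*t*exp(-3*t), 8*t*exp(-3*t), -2*t*exp(-3*t) + exp(-3*t)]

Strategy: write A = P · J · P⁻¹ where J is a Jordan canonical form, so e^{tA} = P · e^{tJ} · P⁻¹, and e^{tJ} can be computed block-by-block.

A has Jordan form
J =
  [-3,  1,  0]
  [ 0, -3,  1]
  [ 0,  0, -3]
(up to reordering of blocks).

Per-block formulas:
  For a 3×3 Jordan block J_3(-3): exp(t · J_3(-3)) = e^(-3t)·(I + t·N + (t^2/2)·N^2), where N is the 3×3 nilpotent shift.

After assembling e^{tJ} and conjugating by P, we get:

e^{tA} =
  [-2*t^2*exp(-3*t) - 4*t*exp(-3*t) + exp(-3*t), -4*t^2*exp(-3*t) - 8*t*exp(-3*t), t^2*exp(-3*t) + t*exp(-3*t)]
  [t^2*exp(-3*t) + 3*t*exp(-3*t), 2*t^2*exp(-3*t) + 6*t*exp(-3*t) + exp(-3*t), -t^2*exp(-3*t)/2 - t*exp(-3*t)]
  [4*t*exp(-3*t), 8*t*exp(-3*t), -2*t*exp(-3*t) + exp(-3*t)]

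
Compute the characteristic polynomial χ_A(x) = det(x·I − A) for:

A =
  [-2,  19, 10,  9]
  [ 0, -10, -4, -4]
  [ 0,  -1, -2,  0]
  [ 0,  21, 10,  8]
x^4 + 6*x^3 + 12*x^2 + 8*x

Expanding det(x·I − A) (e.g. by cofactor expansion or by noting that A is similar to its Jordan form J, which has the same characteristic polynomial as A) gives
  χ_A(x) = x^4 + 6*x^3 + 12*x^2 + 8*x
which factors as x*(x + 2)^3. The eigenvalues (with algebraic multiplicities) are λ = -2 with multiplicity 3, λ = 0 with multiplicity 1.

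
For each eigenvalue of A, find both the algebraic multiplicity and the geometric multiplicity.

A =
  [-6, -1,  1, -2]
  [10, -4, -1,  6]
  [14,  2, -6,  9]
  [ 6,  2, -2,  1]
λ = -4: alg = 3, geom = 1; λ = -3: alg = 1, geom = 1

Step 1 — factor the characteristic polynomial to read off the algebraic multiplicities:
  χ_A(x) = (x + 3)*(x + 4)^3

Step 2 — compute geometric multiplicities via the rank-nullity identity g(λ) = n − rank(A − λI):
  rank(A − (-4)·I) = 3, so dim ker(A − (-4)·I) = n − 3 = 1
  rank(A − (-3)·I) = 3, so dim ker(A − (-3)·I) = n − 3 = 1

Summary:
  λ = -4: algebraic multiplicity = 3, geometric multiplicity = 1
  λ = -3: algebraic multiplicity = 1, geometric multiplicity = 1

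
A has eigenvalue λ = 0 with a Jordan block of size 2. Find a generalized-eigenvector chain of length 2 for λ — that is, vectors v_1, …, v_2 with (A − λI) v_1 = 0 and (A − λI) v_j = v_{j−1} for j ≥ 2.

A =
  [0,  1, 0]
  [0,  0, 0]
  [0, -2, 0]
A Jordan chain for λ = 0 of length 2:
v_1 = (1, 0, -2)ᵀ
v_2 = (0, 1, 0)ᵀ

Let N = A − (0)·I. We want v_2 with N^2 v_2 = 0 but N^1 v_2 ≠ 0; then v_{j-1} := N · v_j for j = 2, …, 2.

Pick v_2 = (0, 1, 0)ᵀ.
Then v_1 = N · v_2 = (1, 0, -2)ᵀ.

Sanity check: (A − (0)·I) v_1 = (0, 0, 0)ᵀ = 0. ✓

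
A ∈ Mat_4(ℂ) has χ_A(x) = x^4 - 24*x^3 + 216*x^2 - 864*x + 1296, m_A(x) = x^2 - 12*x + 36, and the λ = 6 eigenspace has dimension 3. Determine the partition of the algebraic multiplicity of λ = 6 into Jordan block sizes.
Block sizes for λ = 6: [2, 1, 1]

Step 1 — from the characteristic polynomial, algebraic multiplicity of λ = 6 is 4. From dim ker(A − (6)·I) = 3, there are exactly 3 Jordan blocks for λ = 6.
Step 2 — from the minimal polynomial, the factor (x − 6)^2 tells us the largest block for λ = 6 has size 2.
Step 3 — with total size 4, 3 blocks, and largest block 2, the block sizes (in nonincreasing order) are [2, 1, 1].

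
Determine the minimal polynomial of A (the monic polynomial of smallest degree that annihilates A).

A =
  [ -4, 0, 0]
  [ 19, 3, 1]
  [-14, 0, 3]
x^3 - 2*x^2 - 15*x + 36

The characteristic polynomial is χ_A(x) = (x - 3)^2*(x + 4), so the eigenvalues are known. The minimal polynomial is
  m_A(x) = Π_λ (x − λ)^{k_λ}
where k_λ is the size of the *largest* Jordan block for λ (equivalently, the smallest k with (A − λI)^k v = 0 for every generalised eigenvector v of λ).

  λ = -4: largest Jordan block has size 1, contributing (x + 4)
  λ = 3: largest Jordan block has size 2, contributing (x − 3)^2

So m_A(x) = (x - 3)^2*(x + 4) = x^3 - 2*x^2 - 15*x + 36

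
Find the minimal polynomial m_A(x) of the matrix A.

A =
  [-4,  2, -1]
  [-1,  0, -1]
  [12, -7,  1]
x^3 + 3*x^2 + 3*x + 1

The characteristic polynomial is χ_A(x) = (x + 1)^3, so the eigenvalues are known. The minimal polynomial is
  m_A(x) = Π_λ (x − λ)^{k_λ}
where k_λ is the size of the *largest* Jordan block for λ (equivalently, the smallest k with (A − λI)^k v = 0 for every generalised eigenvector v of λ).

  λ = -1: largest Jordan block has size 3, contributing (x + 1)^3

So m_A(x) = (x + 1)^3 = x^3 + 3*x^2 + 3*x + 1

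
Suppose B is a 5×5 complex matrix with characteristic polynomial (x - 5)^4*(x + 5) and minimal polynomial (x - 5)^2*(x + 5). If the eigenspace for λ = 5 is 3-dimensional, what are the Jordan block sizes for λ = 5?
Block sizes for λ = 5: [2, 1, 1]

Step 1 — from the characteristic polynomial, algebraic multiplicity of λ = 5 is 4. From dim ker(B − (5)·I) = 3, there are exactly 3 Jordan blocks for λ = 5.
Step 2 — from the minimal polynomial, the factor (x − 5)^2 tells us the largest block for λ = 5 has size 2.
Step 3 — with total size 4, 3 blocks, and largest block 2, the block sizes (in nonincreasing order) are [2, 1, 1].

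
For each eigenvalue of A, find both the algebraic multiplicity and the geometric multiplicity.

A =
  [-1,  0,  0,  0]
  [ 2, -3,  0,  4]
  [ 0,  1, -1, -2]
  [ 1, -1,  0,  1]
λ = -1: alg = 4, geom = 2

Step 1 — factor the characteristic polynomial to read off the algebraic multiplicities:
  χ_A(x) = (x + 1)^4

Step 2 — compute geometric multiplicities via the rank-nullity identity g(λ) = n − rank(A − λI):
  rank(A − (-1)·I) = 2, so dim ker(A − (-1)·I) = n − 2 = 2

Summary:
  λ = -1: algebraic multiplicity = 4, geometric multiplicity = 2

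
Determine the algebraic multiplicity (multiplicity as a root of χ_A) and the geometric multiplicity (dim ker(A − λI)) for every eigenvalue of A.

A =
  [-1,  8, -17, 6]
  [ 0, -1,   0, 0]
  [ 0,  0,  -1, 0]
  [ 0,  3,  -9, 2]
λ = -1: alg = 3, geom = 2; λ = 2: alg = 1, geom = 1

Step 1 — factor the characteristic polynomial to read off the algebraic multiplicities:
  χ_A(x) = (x - 2)*(x + 1)^3

Step 2 — compute geometric multiplicities via the rank-nullity identity g(λ) = n − rank(A − λI):
  rank(A − (-1)·I) = 2, so dim ker(A − (-1)·I) = n − 2 = 2
  rank(A − (2)·I) = 3, so dim ker(A − (2)·I) = n − 3 = 1

Summary:
  λ = -1: algebraic multiplicity = 3, geometric multiplicity = 2
  λ = 2: algebraic multiplicity = 1, geometric multiplicity = 1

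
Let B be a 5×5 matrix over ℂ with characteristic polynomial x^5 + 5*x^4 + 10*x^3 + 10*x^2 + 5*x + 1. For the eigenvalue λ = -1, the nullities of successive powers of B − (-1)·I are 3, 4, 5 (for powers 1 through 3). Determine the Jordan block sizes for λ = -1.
Block sizes for λ = -1: [3, 1, 1]

From the dimensions of kernels of powers, the number of Jordan blocks of size at least j is d_j − d_{j−1} where d_j = dim ker(N^j) (with d_0 = 0). Computing the differences gives [3, 1, 1].
The number of blocks of size exactly k is (#blocks of size ≥ k) − (#blocks of size ≥ k + 1), so the partition is: 2 block(s) of size 1, 1 block(s) of size 3.
In nonincreasing order the block sizes are [3, 1, 1].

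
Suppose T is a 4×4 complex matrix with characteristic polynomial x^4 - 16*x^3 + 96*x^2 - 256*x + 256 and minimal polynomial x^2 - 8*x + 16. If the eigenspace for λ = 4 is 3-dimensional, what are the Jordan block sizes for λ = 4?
Block sizes for λ = 4: [2, 1, 1]

Step 1 — from the characteristic polynomial, algebraic multiplicity of λ = 4 is 4. From dim ker(T − (4)·I) = 3, there are exactly 3 Jordan blocks for λ = 4.
Step 2 — from the minimal polynomial, the factor (x − 4)^2 tells us the largest block for λ = 4 has size 2.
Step 3 — with total size 4, 3 blocks, and largest block 2, the block sizes (in nonincreasing order) are [2, 1, 1].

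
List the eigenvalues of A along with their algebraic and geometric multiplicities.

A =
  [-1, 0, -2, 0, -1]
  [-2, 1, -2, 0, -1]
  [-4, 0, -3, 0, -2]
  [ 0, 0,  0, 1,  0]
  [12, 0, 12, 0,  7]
λ = 1: alg = 5, geom = 4

Step 1 — factor the characteristic polynomial to read off the algebraic multiplicities:
  χ_A(x) = (x - 1)^5

Step 2 — compute geometric multiplicities via the rank-nullity identity g(λ) = n − rank(A − λI):
  rank(A − (1)·I) = 1, so dim ker(A − (1)·I) = n − 1 = 4

Summary:
  λ = 1: algebraic multiplicity = 5, geometric multiplicity = 4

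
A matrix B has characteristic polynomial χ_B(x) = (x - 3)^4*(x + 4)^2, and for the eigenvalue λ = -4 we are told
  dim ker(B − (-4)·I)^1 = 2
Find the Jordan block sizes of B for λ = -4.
Block sizes for λ = -4: [1, 1]

From the dimensions of kernels of powers, the number of Jordan blocks of size at least j is d_j − d_{j−1} where d_j = dim ker(N^j) (with d_0 = 0). Computing the differences gives [2].
The number of blocks of size exactly k is (#blocks of size ≥ k) − (#blocks of size ≥ k + 1), so the partition is: 2 block(s) of size 1.
In nonincreasing order the block sizes are [1, 1].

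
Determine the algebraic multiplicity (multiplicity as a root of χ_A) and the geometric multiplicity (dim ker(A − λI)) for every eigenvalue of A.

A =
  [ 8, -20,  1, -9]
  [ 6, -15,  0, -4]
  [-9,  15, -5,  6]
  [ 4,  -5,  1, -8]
λ = -5: alg = 4, geom = 2

Step 1 — factor the characteristic polynomial to read off the algebraic multiplicities:
  χ_A(x) = (x + 5)^4

Step 2 — compute geometric multiplicities via the rank-nullity identity g(λ) = n − rank(A − λI):
  rank(A − (-5)·I) = 2, so dim ker(A − (-5)·I) = n − 2 = 2

Summary:
  λ = -5: algebraic multiplicity = 4, geometric multiplicity = 2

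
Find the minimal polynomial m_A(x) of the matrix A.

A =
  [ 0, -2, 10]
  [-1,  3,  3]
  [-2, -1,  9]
x^3 - 12*x^2 + 48*x - 64

The characteristic polynomial is χ_A(x) = (x - 4)^3, so the eigenvalues are known. The minimal polynomial is
  m_A(x) = Π_λ (x − λ)^{k_λ}
where k_λ is the size of the *largest* Jordan block for λ (equivalently, the smallest k with (A − λI)^k v = 0 for every generalised eigenvector v of λ).

  λ = 4: largest Jordan block has size 3, contributing (x − 4)^3

So m_A(x) = (x - 4)^3 = x^3 - 12*x^2 + 48*x - 64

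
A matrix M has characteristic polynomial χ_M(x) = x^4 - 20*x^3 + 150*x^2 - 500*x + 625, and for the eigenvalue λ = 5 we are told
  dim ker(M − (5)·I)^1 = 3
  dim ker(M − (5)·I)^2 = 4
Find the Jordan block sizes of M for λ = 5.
Block sizes for λ = 5: [2, 1, 1]

From the dimensions of kernels of powers, the number of Jordan blocks of size at least j is d_j − d_{j−1} where d_j = dim ker(N^j) (with d_0 = 0). Computing the differences gives [3, 1].
The number of blocks of size exactly k is (#blocks of size ≥ k) − (#blocks of size ≥ k + 1), so the partition is: 2 block(s) of size 1, 1 block(s) of size 2.
In nonincreasing order the block sizes are [2, 1, 1].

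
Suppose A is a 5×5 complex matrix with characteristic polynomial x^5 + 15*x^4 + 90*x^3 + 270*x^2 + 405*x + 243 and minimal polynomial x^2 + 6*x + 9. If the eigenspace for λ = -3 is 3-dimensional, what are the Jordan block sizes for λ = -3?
Block sizes for λ = -3: [2, 2, 1]

Step 1 — from the characteristic polynomial, algebraic multiplicity of λ = -3 is 5. From dim ker(A − (-3)·I) = 3, there are exactly 3 Jordan blocks for λ = -3.
Step 2 — from the minimal polynomial, the factor (x + 3)^2 tells us the largest block for λ = -3 has size 2.
Step 3 — with total size 5, 3 blocks, and largest block 2, the block sizes (in nonincreasing order) are [2, 2, 1].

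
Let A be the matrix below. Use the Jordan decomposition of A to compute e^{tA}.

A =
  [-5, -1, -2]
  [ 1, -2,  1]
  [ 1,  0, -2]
e^{tA} =
  [t^2*exp(-3*t)/2 - 2*t*exp(-3*t) + exp(-3*t), t^2*exp(-3*t)/2 - t*exp(-3*t), t^2*exp(-3*t)/2 - 2*t*exp(-3*t)]
  [t*exp(-3*t), t*exp(-3*t) + exp(-3*t), t*exp(-3*t)]
  [-t^2*exp(-3*t)/2 + t*exp(-3*t), -t^2*exp(-3*t)/2, -t^2*exp(-3*t)/2 + t*exp(-3*t) + exp(-3*t)]

Strategy: write A = P · J · P⁻¹ where J is a Jordan canonical form, so e^{tA} = P · e^{tJ} · P⁻¹, and e^{tJ} can be computed block-by-block.

A has Jordan form
J =
  [-3,  1,  0]
  [ 0, -3,  1]
  [ 0,  0, -3]
(up to reordering of blocks).

Per-block formulas:
  For a 3×3 Jordan block J_3(-3): exp(t · J_3(-3)) = e^(-3t)·(I + t·N + (t^2/2)·N^2), where N is the 3×3 nilpotent shift.

After assembling e^{tJ} and conjugating by P, we get:

e^{tA} =
  [t^2*exp(-3*t)/2 - 2*t*exp(-3*t) + exp(-3*t), t^2*exp(-3*t)/2 - t*exp(-3*t), t^2*exp(-3*t)/2 - 2*t*exp(-3*t)]
  [t*exp(-3*t), t*exp(-3*t) + exp(-3*t), t*exp(-3*t)]
  [-t^2*exp(-3*t)/2 + t*exp(-3*t), -t^2*exp(-3*t)/2, -t^2*exp(-3*t)/2 + t*exp(-3*t) + exp(-3*t)]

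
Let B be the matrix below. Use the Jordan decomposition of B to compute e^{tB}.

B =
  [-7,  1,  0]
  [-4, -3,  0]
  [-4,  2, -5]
e^{tB} =
  [-2*t*exp(-5*t) + exp(-5*t), t*exp(-5*t), 0]
  [-4*t*exp(-5*t), 2*t*exp(-5*t) + exp(-5*t), 0]
  [-4*t*exp(-5*t), 2*t*exp(-5*t), exp(-5*t)]

Strategy: write B = P · J · P⁻¹ where J is a Jordan canonical form, so e^{tB} = P · e^{tJ} · P⁻¹, and e^{tJ} can be computed block-by-block.

B has Jordan form
J =
  [-5,  1,  0]
  [ 0, -5,  0]
  [ 0,  0, -5]
(up to reordering of blocks).

Per-block formulas:
  For a 1×1 block at λ = -5: exp(t · [-5]) = [e^(-5t)].
  For a 2×2 Jordan block J_2(-5): exp(t · J_2(-5)) = e^(-5t)·(I + t·N), where N is the 2×2 nilpotent shift.

After assembling e^{tJ} and conjugating by P, we get:

e^{tB} =
  [-2*t*exp(-5*t) + exp(-5*t), t*exp(-5*t), 0]
  [-4*t*exp(-5*t), 2*t*exp(-5*t) + exp(-5*t), 0]
  [-4*t*exp(-5*t), 2*t*exp(-5*t), exp(-5*t)]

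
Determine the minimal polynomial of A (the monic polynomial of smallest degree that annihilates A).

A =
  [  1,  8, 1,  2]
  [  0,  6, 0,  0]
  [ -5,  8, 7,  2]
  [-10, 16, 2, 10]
x^2 - 12*x + 36

The characteristic polynomial is χ_A(x) = (x - 6)^4, so the eigenvalues are known. The minimal polynomial is
  m_A(x) = Π_λ (x − λ)^{k_λ}
where k_λ is the size of the *largest* Jordan block for λ (equivalently, the smallest k with (A − λI)^k v = 0 for every generalised eigenvector v of λ).

  λ = 6: largest Jordan block has size 2, contributing (x − 6)^2

So m_A(x) = (x - 6)^2 = x^2 - 12*x + 36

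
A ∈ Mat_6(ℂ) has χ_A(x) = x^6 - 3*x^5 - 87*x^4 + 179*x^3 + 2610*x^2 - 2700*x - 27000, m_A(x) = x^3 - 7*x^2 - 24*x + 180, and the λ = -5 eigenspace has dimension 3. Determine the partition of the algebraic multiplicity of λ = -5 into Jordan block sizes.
Block sizes for λ = -5: [1, 1, 1]

Step 1 — from the characteristic polynomial, algebraic multiplicity of λ = -5 is 3. From dim ker(A − (-5)·I) = 3, there are exactly 3 Jordan blocks for λ = -5.
Step 2 — from the minimal polynomial, the factor (x + 5) tells us the largest block for λ = -5 has size 1.
Step 3 — with total size 3, 3 blocks, and largest block 1, the block sizes (in nonincreasing order) are [1, 1, 1].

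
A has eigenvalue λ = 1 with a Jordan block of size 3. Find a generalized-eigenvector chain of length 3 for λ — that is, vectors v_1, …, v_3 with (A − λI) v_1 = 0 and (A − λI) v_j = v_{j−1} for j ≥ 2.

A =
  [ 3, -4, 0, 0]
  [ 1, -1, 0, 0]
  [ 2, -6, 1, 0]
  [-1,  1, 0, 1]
A Jordan chain for λ = 1 of length 3:
v_1 = (0, 0, -2, -1)ᵀ
v_2 = (2, 1, 2, -1)ᵀ
v_3 = (1, 0, 0, 0)ᵀ

Let N = A − (1)·I. We want v_3 with N^3 v_3 = 0 but N^2 v_3 ≠ 0; then v_{j-1} := N · v_j for j = 3, …, 2.

Pick v_3 = (1, 0, 0, 0)ᵀ.
Then v_2 = N · v_3 = (2, 1, 2, -1)ᵀ.
Then v_1 = N · v_2 = (0, 0, -2, -1)ᵀ.

Sanity check: (A − (1)·I) v_1 = (0, 0, 0, 0)ᵀ = 0. ✓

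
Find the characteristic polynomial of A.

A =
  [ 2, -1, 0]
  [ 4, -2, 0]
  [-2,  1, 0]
x^3

Expanding det(x·I − A) (e.g. by cofactor expansion or by noting that A is similar to its Jordan form J, which has the same characteristic polynomial as A) gives
  χ_A(x) = x^3
which factors as x^3. The eigenvalues (with algebraic multiplicities) are λ = 0 with multiplicity 3.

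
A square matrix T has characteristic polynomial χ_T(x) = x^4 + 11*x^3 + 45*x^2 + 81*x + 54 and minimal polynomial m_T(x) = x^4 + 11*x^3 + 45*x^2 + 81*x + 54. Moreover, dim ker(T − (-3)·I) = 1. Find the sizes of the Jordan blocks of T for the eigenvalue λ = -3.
Block sizes for λ = -3: [3]

Step 1 — from the characteristic polynomial, algebraic multiplicity of λ = -3 is 3. From dim ker(T − (-3)·I) = 1, there are exactly 1 Jordan blocks for λ = -3.
Step 2 — from the minimal polynomial, the factor (x + 3)^3 tells us the largest block for λ = -3 has size 3.
Step 3 — with total size 3, 1 blocks, and largest block 3, the block sizes (in nonincreasing order) are [3].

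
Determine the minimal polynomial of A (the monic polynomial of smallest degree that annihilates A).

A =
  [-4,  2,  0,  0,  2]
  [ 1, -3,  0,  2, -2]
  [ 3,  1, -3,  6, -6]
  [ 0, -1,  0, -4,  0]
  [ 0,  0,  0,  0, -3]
x^4 + 14*x^3 + 73*x^2 + 168*x + 144

The characteristic polynomial is χ_A(x) = (x + 3)^3*(x + 4)^2, so the eigenvalues are known. The minimal polynomial is
  m_A(x) = Π_λ (x − λ)^{k_λ}
where k_λ is the size of the *largest* Jordan block for λ (equivalently, the smallest k with (A − λI)^k v = 0 for every generalised eigenvector v of λ).

  λ = -4: largest Jordan block has size 2, contributing (x + 4)^2
  λ = -3: largest Jordan block has size 2, contributing (x + 3)^2

So m_A(x) = (x + 3)^2*(x + 4)^2 = x^4 + 14*x^3 + 73*x^2 + 168*x + 144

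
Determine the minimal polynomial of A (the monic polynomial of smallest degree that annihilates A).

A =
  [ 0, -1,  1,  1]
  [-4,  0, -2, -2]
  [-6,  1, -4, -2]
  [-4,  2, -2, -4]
x^3 + 6*x^2 + 12*x + 8

The characteristic polynomial is χ_A(x) = (x + 2)^4, so the eigenvalues are known. The minimal polynomial is
  m_A(x) = Π_λ (x − λ)^{k_λ}
where k_λ is the size of the *largest* Jordan block for λ (equivalently, the smallest k with (A − λI)^k v = 0 for every generalised eigenvector v of λ).

  λ = -2: largest Jordan block has size 3, contributing (x + 2)^3

So m_A(x) = (x + 2)^3 = x^3 + 6*x^2 + 12*x + 8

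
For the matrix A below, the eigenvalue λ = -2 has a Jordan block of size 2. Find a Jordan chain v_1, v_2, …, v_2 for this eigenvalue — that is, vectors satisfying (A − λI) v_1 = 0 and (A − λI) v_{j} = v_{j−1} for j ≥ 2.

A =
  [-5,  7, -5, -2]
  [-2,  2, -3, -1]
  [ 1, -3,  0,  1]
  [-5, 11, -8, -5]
A Jordan chain for λ = -2 of length 2:
v_1 = (-3, -2, 1, -5)ᵀ
v_2 = (1, 0, 0, 0)ᵀ

Let N = A − (-2)·I. We want v_2 with N^2 v_2 = 0 but N^1 v_2 ≠ 0; then v_{j-1} := N · v_j for j = 2, …, 2.

Pick v_2 = (1, 0, 0, 0)ᵀ.
Then v_1 = N · v_2 = (-3, -2, 1, -5)ᵀ.

Sanity check: (A − (-2)·I) v_1 = (0, 0, 0, 0)ᵀ = 0. ✓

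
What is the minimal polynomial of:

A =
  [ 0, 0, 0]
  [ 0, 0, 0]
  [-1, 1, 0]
x^2

The characteristic polynomial is χ_A(x) = x^3, so the eigenvalues are known. The minimal polynomial is
  m_A(x) = Π_λ (x − λ)^{k_λ}
where k_λ is the size of the *largest* Jordan block for λ (equivalently, the smallest k with (A − λI)^k v = 0 for every generalised eigenvector v of λ).

  λ = 0: largest Jordan block has size 2, contributing (x − 0)^2

So m_A(x) = x^2 = x^2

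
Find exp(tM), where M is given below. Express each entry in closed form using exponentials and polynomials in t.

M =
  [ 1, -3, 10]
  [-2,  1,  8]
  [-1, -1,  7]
e^{tM} =
  [-2*t*exp(3*t) + exp(3*t), t^2*exp(3*t) - 3*t*exp(3*t), -2*t^2*exp(3*t) + 10*t*exp(3*t)]
  [-2*t*exp(3*t), t^2*exp(3*t) - 2*t*exp(3*t) + exp(3*t), -2*t^2*exp(3*t) + 8*t*exp(3*t)]
  [-t*exp(3*t), t^2*exp(3*t)/2 - t*exp(3*t), -t^2*exp(3*t) + 4*t*exp(3*t) + exp(3*t)]

Strategy: write M = P · J · P⁻¹ where J is a Jordan canonical form, so e^{tM} = P · e^{tJ} · P⁻¹, and e^{tJ} can be computed block-by-block.

M has Jordan form
J =
  [3, 1, 0]
  [0, 3, 1]
  [0, 0, 3]
(up to reordering of blocks).

Per-block formulas:
  For a 3×3 Jordan block J_3(3): exp(t · J_3(3)) = e^(3t)·(I + t·N + (t^2/2)·N^2), where N is the 3×3 nilpotent shift.

After assembling e^{tJ} and conjugating by P, we get:

e^{tM} =
  [-2*t*exp(3*t) + exp(3*t), t^2*exp(3*t) - 3*t*exp(3*t), -2*t^2*exp(3*t) + 10*t*exp(3*t)]
  [-2*t*exp(3*t), t^2*exp(3*t) - 2*t*exp(3*t) + exp(3*t), -2*t^2*exp(3*t) + 8*t*exp(3*t)]
  [-t*exp(3*t), t^2*exp(3*t)/2 - t*exp(3*t), -t^2*exp(3*t) + 4*t*exp(3*t) + exp(3*t)]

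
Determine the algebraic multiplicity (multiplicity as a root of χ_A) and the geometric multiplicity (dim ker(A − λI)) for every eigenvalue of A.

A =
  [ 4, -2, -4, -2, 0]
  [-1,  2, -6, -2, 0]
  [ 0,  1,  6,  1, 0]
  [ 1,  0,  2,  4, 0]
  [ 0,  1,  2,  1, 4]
λ = 4: alg = 5, geom = 3

Step 1 — factor the characteristic polynomial to read off the algebraic multiplicities:
  χ_A(x) = (x - 4)^5

Step 2 — compute geometric multiplicities via the rank-nullity identity g(λ) = n − rank(A − λI):
  rank(A − (4)·I) = 2, so dim ker(A − (4)·I) = n − 2 = 3

Summary:
  λ = 4: algebraic multiplicity = 5, geometric multiplicity = 3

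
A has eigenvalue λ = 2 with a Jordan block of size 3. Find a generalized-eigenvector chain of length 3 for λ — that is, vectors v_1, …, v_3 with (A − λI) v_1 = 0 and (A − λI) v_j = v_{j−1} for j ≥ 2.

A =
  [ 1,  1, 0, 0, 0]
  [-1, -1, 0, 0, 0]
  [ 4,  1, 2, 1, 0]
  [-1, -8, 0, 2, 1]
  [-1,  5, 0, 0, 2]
A Jordan chain for λ = 2 of length 3:
v_1 = (0, 0, 1, 0, 0)ᵀ
v_2 = (0, 0, 0, 1, 0)ᵀ
v_3 = (0, 0, 0, 0, 1)ᵀ

Let N = A − (2)·I. We want v_3 with N^3 v_3 = 0 but N^2 v_3 ≠ 0; then v_{j-1} := N · v_j for j = 3, …, 2.

Pick v_3 = (0, 0, 0, 0, 1)ᵀ.
Then v_2 = N · v_3 = (0, 0, 0, 1, 0)ᵀ.
Then v_1 = N · v_2 = (0, 0, 1, 0, 0)ᵀ.

Sanity check: (A − (2)·I) v_1 = (0, 0, 0, 0, 0)ᵀ = 0. ✓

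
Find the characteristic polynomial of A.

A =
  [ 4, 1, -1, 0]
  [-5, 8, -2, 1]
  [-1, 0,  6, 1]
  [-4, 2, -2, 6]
x^4 - 24*x^3 + 216*x^2 - 864*x + 1296

Expanding det(x·I − A) (e.g. by cofactor expansion or by noting that A is similar to its Jordan form J, which has the same characteristic polynomial as A) gives
  χ_A(x) = x^4 - 24*x^3 + 216*x^2 - 864*x + 1296
which factors as (x - 6)^4. The eigenvalues (with algebraic multiplicities) are λ = 6 with multiplicity 4.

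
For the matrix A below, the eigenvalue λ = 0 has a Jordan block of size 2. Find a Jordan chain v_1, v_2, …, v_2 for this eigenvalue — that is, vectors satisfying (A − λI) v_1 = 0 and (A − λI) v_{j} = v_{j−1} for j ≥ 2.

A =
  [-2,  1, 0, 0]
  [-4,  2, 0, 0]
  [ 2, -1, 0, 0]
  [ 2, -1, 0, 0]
A Jordan chain for λ = 0 of length 2:
v_1 = (-2, -4, 2, 2)ᵀ
v_2 = (1, 0, 0, 0)ᵀ

Let N = A − (0)·I. We want v_2 with N^2 v_2 = 0 but N^1 v_2 ≠ 0; then v_{j-1} := N · v_j for j = 2, …, 2.

Pick v_2 = (1, 0, 0, 0)ᵀ.
Then v_1 = N · v_2 = (-2, -4, 2, 2)ᵀ.

Sanity check: (A − (0)·I) v_1 = (0, 0, 0, 0)ᵀ = 0. ✓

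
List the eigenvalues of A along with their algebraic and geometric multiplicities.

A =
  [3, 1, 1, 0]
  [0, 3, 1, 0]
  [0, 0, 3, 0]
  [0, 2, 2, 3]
λ = 3: alg = 4, geom = 2

Step 1 — factor the characteristic polynomial to read off the algebraic multiplicities:
  χ_A(x) = (x - 3)^4

Step 2 — compute geometric multiplicities via the rank-nullity identity g(λ) = n − rank(A − λI):
  rank(A − (3)·I) = 2, so dim ker(A − (3)·I) = n − 2 = 2

Summary:
  λ = 3: algebraic multiplicity = 4, geometric multiplicity = 2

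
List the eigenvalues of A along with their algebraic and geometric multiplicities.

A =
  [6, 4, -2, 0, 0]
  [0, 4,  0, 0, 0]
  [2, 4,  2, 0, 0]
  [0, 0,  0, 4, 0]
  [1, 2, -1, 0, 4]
λ = 4: alg = 5, geom = 4

Step 1 — factor the characteristic polynomial to read off the algebraic multiplicities:
  χ_A(x) = (x - 4)^5

Step 2 — compute geometric multiplicities via the rank-nullity identity g(λ) = n − rank(A − λI):
  rank(A − (4)·I) = 1, so dim ker(A − (4)·I) = n − 1 = 4

Summary:
  λ = 4: algebraic multiplicity = 5, geometric multiplicity = 4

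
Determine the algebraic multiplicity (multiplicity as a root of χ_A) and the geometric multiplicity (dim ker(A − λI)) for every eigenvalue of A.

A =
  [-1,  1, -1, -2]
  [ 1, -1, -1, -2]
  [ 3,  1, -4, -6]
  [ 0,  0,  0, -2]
λ = -2: alg = 4, geom = 2

Step 1 — factor the characteristic polynomial to read off the algebraic multiplicities:
  χ_A(x) = (x + 2)^4

Step 2 — compute geometric multiplicities via the rank-nullity identity g(λ) = n − rank(A − λI):
  rank(A − (-2)·I) = 2, so dim ker(A − (-2)·I) = n − 2 = 2

Summary:
  λ = -2: algebraic multiplicity = 4, geometric multiplicity = 2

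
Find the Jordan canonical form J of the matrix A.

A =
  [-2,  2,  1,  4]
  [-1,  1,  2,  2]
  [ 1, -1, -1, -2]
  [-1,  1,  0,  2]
J_3(0) ⊕ J_1(0)

The characteristic polynomial is
  det(x·I − A) = x^4

Eigenvalues and multiplicities (the geometric multiplicity of λ is n − rank(A − λI), which equals the number of Jordan blocks for λ):
  λ = 0: algebraic multiplicity = 4, geometric multiplicity = 2

Determining the block sizes for each eigenvalue:
  λ = 0: with am = 4 and gm = 2, the partition is not yet determined (e.g. several partitions of 4 into 2 parts exist). Let N = A − (0)·I. Computing rank(N^1) = 2, rank(N^2) = 1, rank(N^3) = 0; the number of blocks of size ≥ j is rank(N^{j−1}) − rank(N^j), giving [2, 1, 1]. So we have 1 block(s) of size 3, 1 block(s) of size 1 → block sizes [3, 1]

Assembling the blocks gives a Jordan form
J =
  [0, 1, 0, 0]
  [0, 0, 1, 0]
  [0, 0, 0, 0]
  [0, 0, 0, 0]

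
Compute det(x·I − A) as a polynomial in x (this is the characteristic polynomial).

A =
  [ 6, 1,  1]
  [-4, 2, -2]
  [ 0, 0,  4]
x^3 - 12*x^2 + 48*x - 64

Expanding det(x·I − A) (e.g. by cofactor expansion or by noting that A is similar to its Jordan form J, which has the same characteristic polynomial as A) gives
  χ_A(x) = x^3 - 12*x^2 + 48*x - 64
which factors as (x - 4)^3. The eigenvalues (with algebraic multiplicities) are λ = 4 with multiplicity 3.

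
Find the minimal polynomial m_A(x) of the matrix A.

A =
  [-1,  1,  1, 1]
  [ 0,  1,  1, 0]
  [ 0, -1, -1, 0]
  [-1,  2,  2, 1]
x^3

The characteristic polynomial is χ_A(x) = x^4, so the eigenvalues are known. The minimal polynomial is
  m_A(x) = Π_λ (x − λ)^{k_λ}
where k_λ is the size of the *largest* Jordan block for λ (equivalently, the smallest k with (A − λI)^k v = 0 for every generalised eigenvector v of λ).

  λ = 0: largest Jordan block has size 3, contributing (x − 0)^3

So m_A(x) = x^3 = x^3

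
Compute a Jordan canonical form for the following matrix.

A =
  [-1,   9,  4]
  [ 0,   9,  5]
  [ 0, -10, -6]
J_2(-1) ⊕ J_1(4)

The characteristic polynomial is
  det(x·I − A) = x^3 - 2*x^2 - 7*x - 4 = (x - 4)*(x + 1)^2

Eigenvalues and multiplicities (the geometric multiplicity of λ is n − rank(A − λI), which equals the number of Jordan blocks for λ):
  λ = -1: algebraic multiplicity = 2, geometric multiplicity = 1
  λ = 4: algebraic multiplicity = 1, geometric multiplicity = 1

Determining the block sizes for each eigenvalue:
  λ = -1: one block (gm = 1), so the single block has size am = 2 → block sizes [2]
  λ = 4: one block (gm = 1), so the single block has size am = 1 → block sizes [1]

Assembling the blocks gives a Jordan form
J =
  [-1,  1, 0]
  [ 0, -1, 0]
  [ 0,  0, 4]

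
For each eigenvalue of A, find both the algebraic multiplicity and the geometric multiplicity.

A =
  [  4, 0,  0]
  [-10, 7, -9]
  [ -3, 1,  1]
λ = 4: alg = 3, geom = 1

Step 1 — factor the characteristic polynomial to read off the algebraic multiplicities:
  χ_A(x) = (x - 4)^3

Step 2 — compute geometric multiplicities via the rank-nullity identity g(λ) = n − rank(A − λI):
  rank(A − (4)·I) = 2, so dim ker(A − (4)·I) = n − 2 = 1

Summary:
  λ = 4: algebraic multiplicity = 3, geometric multiplicity = 1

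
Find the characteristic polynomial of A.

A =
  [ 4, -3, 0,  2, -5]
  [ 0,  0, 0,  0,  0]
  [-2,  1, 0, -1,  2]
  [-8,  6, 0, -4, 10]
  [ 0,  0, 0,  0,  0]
x^5

Expanding det(x·I − A) (e.g. by cofactor expansion or by noting that A is similar to its Jordan form J, which has the same characteristic polynomial as A) gives
  χ_A(x) = x^5
which factors as x^5. The eigenvalues (with algebraic multiplicities) are λ = 0 with multiplicity 5.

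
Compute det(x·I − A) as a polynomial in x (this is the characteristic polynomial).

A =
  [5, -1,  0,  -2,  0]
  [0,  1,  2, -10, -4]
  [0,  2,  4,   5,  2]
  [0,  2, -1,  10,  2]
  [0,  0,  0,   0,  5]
x^5 - 25*x^4 + 250*x^3 - 1250*x^2 + 3125*x - 3125

Expanding det(x·I − A) (e.g. by cofactor expansion or by noting that A is similar to its Jordan form J, which has the same characteristic polynomial as A) gives
  χ_A(x) = x^5 - 25*x^4 + 250*x^3 - 1250*x^2 + 3125*x - 3125
which factors as (x - 5)^5. The eigenvalues (with algebraic multiplicities) are λ = 5 with multiplicity 5.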